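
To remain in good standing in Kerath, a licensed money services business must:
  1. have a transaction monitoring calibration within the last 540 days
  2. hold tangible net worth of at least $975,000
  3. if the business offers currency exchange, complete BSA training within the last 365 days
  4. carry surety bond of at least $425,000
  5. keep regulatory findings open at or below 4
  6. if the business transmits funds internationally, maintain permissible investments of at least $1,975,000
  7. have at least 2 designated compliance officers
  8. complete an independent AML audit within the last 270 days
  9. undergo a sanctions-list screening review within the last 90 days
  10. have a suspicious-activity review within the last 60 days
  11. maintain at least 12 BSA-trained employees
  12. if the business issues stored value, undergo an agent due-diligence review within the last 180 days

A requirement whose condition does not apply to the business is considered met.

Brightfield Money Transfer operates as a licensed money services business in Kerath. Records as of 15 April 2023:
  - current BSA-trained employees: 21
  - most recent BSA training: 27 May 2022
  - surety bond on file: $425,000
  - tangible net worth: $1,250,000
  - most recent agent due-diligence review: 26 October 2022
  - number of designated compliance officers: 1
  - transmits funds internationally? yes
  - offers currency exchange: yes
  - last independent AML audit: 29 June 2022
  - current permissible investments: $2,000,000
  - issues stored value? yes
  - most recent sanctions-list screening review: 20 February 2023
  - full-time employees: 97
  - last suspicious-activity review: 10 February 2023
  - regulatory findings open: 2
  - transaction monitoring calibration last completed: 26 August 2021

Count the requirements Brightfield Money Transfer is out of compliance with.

4

1. transaction monitoring calibration 597 days ago vs limit 540 → not met
2. tangible net worth $1,250,000 ≥ $975,000 → met
3. condition 'offers currency exchange' holds; BSA training 323 days ago vs limit 365 → met
4. surety bond $425,000 ≥ $425,000 → met
5. regulatory findings open 2 ≤ 4 → met
6. condition 'transmits funds internationally' holds; permissible investments $2,000,000 ≥ $1,975,000 → met
7. designated compliance officers 1 < 2 → not met
8. independent AML audit 290 days ago vs limit 270 → not met
9. sanctions-list screening review 54 days ago vs limit 90 → met
10. suspicious-activity review 64 days ago vs limit 60 → not met
11. BSA-trained employees 21 ≥ 12 → met
12. condition 'issues stored value' holds; agent due-diligence review 171 days ago vs limit 180 → met
Not met: 4 of 12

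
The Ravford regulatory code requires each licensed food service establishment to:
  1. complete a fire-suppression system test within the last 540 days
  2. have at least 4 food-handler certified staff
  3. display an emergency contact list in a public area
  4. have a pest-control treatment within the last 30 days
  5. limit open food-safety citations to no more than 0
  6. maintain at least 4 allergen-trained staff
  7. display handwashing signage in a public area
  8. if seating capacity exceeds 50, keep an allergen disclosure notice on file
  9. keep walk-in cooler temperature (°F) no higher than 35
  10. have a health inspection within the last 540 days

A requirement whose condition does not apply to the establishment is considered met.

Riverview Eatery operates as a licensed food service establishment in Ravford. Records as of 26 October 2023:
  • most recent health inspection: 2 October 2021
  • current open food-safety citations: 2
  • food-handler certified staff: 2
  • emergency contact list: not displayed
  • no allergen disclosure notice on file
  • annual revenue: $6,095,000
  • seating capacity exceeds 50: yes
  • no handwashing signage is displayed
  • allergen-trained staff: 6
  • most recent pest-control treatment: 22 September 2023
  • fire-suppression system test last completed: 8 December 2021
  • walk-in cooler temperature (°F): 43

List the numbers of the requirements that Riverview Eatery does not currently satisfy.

1, 2, 3, 4, 5, 7, 8, 9, 10

1. fire-suppression system test 687 days ago vs limit 540 → not met
2. food-handler certified staff 2 < 4 → not met
3. emergency contact list absent → not met
4. pest-control treatment 34 days ago vs limit 30 → not met
5. open food-safety citations 2 > 0 → not met
6. allergen-trained staff 6 ≥ 4 → met
7. handwashing signage absent → not met
8. condition 'seating capacity exceeds 50' holds; allergen disclosure notice absent → not met
9. walk-in cooler temperature (°F) 43 > 35 → not met
10. health inspection 754 days ago vs limit 540 → not met
Not met: 1, 2, 3, 4, 5, 7, 8, 9, 10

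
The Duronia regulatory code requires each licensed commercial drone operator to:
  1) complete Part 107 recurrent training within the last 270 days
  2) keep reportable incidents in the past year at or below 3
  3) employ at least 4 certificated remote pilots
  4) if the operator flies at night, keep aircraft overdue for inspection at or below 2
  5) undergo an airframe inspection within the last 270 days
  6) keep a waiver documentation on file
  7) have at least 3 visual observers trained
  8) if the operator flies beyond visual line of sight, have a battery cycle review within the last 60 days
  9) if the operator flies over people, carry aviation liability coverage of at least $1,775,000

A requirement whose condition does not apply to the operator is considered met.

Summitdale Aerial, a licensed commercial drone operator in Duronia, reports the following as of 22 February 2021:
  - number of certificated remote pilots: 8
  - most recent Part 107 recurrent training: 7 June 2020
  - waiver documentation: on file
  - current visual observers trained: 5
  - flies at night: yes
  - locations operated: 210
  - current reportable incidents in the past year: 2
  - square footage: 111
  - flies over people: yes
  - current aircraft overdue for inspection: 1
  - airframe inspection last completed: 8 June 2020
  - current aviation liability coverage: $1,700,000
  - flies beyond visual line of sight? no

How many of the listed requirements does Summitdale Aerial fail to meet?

1. Part 107 recurrent training 260 days ago vs limit 270 → met
2. reportable incidents in the past year 2 ≤ 3 → met
3. certificated remote pilots 8 ≥ 4 → met
4. condition 'flies at night' holds; aircraft overdue for inspection 1 ≤ 2 → met
5. airframe inspection 259 days ago vs limit 270 → met
6. waiver documentation present → met
7. visual observers trained 5 ≥ 3 → met
8. condition 'flies beyond visual line of sight' does not hold → requirement n/a → met
9. condition 'flies over people' holds; aviation liability coverage $1,700,000 < $1,775,000 → not met
Not met: 1 of 9

1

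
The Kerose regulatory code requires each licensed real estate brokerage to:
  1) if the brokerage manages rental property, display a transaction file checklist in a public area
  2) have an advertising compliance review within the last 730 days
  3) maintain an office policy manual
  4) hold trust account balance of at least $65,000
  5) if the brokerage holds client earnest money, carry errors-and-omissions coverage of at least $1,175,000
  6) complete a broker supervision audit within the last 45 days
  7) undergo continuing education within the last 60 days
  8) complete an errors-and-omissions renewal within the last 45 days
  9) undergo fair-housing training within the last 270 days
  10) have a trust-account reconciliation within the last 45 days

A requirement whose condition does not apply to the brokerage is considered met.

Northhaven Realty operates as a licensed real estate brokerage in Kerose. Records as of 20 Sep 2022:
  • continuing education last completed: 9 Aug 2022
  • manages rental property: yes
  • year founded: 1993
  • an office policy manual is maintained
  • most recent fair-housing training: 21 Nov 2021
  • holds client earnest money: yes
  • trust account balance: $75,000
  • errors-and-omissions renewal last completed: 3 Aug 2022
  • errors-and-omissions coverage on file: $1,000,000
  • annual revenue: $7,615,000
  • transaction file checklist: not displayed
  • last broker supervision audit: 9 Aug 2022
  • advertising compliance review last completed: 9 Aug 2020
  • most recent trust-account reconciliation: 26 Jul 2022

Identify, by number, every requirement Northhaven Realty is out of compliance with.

1, 2, 5, 8, 9, 10

1. condition 'manages rental property' holds; transaction file checklist absent → not met
2. advertising compliance review 772 days ago vs limit 730 → not met
3. office policy manual present → met
4. trust account balance $75,000 ≥ $65,000 → met
5. condition 'holds client earnest money' holds; errors-and-omissions coverage $1,000,000 < $1,175,000 → not met
6. broker supervision audit 42 days ago vs limit 45 → met
7. continuing education 42 days ago vs limit 60 → met
8. errors-and-omissions renewal 48 days ago vs limit 45 → not met
9. fair-housing training 303 days ago vs limit 270 → not met
10. trust-account reconciliation 56 days ago vs limit 45 → not met
Not met: 1, 2, 5, 8, 9, 10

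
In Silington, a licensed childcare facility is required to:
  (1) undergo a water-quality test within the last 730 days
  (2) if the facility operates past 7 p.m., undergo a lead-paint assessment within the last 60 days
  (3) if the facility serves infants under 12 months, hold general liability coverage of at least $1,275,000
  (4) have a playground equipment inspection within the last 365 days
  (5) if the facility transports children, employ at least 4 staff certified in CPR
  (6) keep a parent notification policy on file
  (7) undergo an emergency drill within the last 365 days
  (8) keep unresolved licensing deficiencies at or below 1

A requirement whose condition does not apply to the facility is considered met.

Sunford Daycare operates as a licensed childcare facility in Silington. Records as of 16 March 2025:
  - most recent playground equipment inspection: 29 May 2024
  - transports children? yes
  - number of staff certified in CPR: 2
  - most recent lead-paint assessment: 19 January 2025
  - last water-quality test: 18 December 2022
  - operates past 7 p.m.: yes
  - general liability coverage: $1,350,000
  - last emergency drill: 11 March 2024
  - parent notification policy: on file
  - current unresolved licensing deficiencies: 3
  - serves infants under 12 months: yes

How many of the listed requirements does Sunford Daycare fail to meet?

1. water-quality test 819 days ago vs limit 730 → not met
2. condition 'operates past 7 p.m.' holds; lead-paint assessment 56 days ago vs limit 60 → met
3. condition 'serves infants under 12 months' holds; general liability coverage $1,350,000 ≥ $1,275,000 → met
4. playground equipment inspection 291 days ago vs limit 365 → met
5. condition 'transports children' holds; staff certified in CPR 2 < 4 → not met
6. parent notification policy present → met
7. emergency drill 370 days ago vs limit 365 → not met
8. unresolved licensing deficiencies 3 > 1 → not met
Not met: 4 of 8

4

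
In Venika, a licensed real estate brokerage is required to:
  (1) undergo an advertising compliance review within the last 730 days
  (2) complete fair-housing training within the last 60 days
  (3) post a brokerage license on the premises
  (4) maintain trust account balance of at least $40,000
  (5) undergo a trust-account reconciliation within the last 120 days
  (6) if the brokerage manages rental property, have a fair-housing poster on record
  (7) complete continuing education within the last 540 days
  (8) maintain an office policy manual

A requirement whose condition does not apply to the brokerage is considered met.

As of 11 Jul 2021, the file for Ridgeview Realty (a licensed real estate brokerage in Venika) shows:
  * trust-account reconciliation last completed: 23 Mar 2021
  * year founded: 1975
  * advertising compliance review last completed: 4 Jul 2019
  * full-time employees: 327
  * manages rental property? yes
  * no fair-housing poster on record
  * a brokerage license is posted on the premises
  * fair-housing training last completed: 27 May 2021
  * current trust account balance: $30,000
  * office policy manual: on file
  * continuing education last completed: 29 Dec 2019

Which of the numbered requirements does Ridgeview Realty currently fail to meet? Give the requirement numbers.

1, 4, 6, 7

1. advertising compliance review 738 days ago vs limit 730 → not met
2. fair-housing training 45 days ago vs limit 60 → met
3. brokerage license present → met
4. trust account balance $30,000 < $40,000 → not met
5. trust-account reconciliation 110 days ago vs limit 120 → met
6. condition 'manages rental property' holds; fair-housing poster absent → not met
7. continuing education 560 days ago vs limit 540 → not met
8. office policy manual present → met
Not met: 1, 4, 6, 7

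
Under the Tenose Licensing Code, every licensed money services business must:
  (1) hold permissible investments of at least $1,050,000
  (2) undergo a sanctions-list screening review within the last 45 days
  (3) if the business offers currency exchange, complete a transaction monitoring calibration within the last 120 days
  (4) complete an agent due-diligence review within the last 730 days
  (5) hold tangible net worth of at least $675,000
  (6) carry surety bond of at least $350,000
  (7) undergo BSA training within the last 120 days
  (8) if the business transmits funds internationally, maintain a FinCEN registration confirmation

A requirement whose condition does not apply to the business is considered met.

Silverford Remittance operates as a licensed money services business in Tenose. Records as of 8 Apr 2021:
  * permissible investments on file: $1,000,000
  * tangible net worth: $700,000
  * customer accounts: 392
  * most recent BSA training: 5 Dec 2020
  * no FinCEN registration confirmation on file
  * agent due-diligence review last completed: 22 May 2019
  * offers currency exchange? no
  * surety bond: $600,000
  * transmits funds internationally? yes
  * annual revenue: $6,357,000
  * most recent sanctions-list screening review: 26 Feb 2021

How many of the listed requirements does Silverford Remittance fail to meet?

1. permissible investments $1,000,000 < $1,050,000 → not met
2. sanctions-list screening review 41 days ago vs limit 45 → met
3. condition 'offers currency exchange' does not hold → requirement n/a → met
4. agent due-diligence review 687 days ago vs limit 730 → met
5. tangible net worth $700,000 ≥ $675,000 → met
6. surety bond $600,000 ≥ $350,000 → met
7. BSA training 124 days ago vs limit 120 → not met
8. condition 'transmits funds internationally' holds; FinCEN registration confirmation absent → not met
Not met: 3 of 8

3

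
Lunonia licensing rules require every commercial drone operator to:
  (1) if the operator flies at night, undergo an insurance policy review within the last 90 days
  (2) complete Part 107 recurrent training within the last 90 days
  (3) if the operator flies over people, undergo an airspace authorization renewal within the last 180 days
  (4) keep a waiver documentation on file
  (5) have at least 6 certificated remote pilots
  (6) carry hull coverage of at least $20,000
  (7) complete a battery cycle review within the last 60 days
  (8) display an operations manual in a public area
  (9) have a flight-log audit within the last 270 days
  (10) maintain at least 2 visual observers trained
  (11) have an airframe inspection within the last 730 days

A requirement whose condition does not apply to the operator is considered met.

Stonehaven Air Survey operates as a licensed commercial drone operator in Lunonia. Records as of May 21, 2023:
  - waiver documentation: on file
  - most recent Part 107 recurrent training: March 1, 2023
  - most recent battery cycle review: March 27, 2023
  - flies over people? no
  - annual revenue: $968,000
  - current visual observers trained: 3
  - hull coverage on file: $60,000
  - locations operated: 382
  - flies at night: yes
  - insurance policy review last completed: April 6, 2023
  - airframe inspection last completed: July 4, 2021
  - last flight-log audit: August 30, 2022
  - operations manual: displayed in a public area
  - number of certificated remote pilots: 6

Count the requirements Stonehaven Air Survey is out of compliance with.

1. condition 'flies at night' holds; insurance policy review 45 days ago vs limit 90 → met
2. Part 107 recurrent training 81 days ago vs limit 90 → met
3. condition 'flies over people' does not hold → requirement n/a → met
4. waiver documentation present → met
5. certificated remote pilots 6 ≥ 6 → met
6. hull coverage $60,000 ≥ $20,000 → met
7. battery cycle review 55 days ago vs limit 60 → met
8. operations manual present → met
9. flight-log audit 264 days ago vs limit 270 → met
10. visual observers trained 3 ≥ 2 → met
11. airframe inspection 686 days ago vs limit 730 → met
Not met: 0 of 11

0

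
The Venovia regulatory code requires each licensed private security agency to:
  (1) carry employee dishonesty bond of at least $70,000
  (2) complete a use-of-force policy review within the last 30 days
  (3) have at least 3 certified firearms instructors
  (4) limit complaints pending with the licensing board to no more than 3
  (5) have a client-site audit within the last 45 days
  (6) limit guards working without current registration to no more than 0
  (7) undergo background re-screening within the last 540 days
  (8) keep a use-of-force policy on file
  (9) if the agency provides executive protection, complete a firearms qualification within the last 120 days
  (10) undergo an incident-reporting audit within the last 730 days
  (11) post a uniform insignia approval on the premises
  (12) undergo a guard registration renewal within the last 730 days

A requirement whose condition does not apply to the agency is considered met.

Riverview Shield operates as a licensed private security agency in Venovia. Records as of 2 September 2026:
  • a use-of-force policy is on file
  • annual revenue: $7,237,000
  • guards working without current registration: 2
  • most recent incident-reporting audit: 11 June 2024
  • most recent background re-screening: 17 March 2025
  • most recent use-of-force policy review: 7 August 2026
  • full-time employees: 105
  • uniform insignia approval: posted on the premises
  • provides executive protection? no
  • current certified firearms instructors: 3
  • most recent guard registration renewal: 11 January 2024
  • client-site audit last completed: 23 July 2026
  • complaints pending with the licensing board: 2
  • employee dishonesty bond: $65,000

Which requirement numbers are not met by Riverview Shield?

1, 6, 10, 12

1. employee dishonesty bond $65,000 < $70,000 → not met
2. use-of-force policy review 26 days ago vs limit 30 → met
3. certified firearms instructors 3 ≥ 3 → met
4. complaints pending with the licensing board 2 ≤ 3 → met
5. client-site audit 41 days ago vs limit 45 → met
6. guards working without current registration 2 > 0 → not met
7. background re-screening 534 days ago vs limit 540 → met
8. use-of-force policy present → met
9. condition 'provides executive protection' does not hold → requirement n/a → met
10. incident-reporting audit 813 days ago vs limit 730 → not met
11. uniform insignia approval present → met
12. guard registration renewal 965 days ago vs limit 730 → not met
Not met: 1, 6, 10, 12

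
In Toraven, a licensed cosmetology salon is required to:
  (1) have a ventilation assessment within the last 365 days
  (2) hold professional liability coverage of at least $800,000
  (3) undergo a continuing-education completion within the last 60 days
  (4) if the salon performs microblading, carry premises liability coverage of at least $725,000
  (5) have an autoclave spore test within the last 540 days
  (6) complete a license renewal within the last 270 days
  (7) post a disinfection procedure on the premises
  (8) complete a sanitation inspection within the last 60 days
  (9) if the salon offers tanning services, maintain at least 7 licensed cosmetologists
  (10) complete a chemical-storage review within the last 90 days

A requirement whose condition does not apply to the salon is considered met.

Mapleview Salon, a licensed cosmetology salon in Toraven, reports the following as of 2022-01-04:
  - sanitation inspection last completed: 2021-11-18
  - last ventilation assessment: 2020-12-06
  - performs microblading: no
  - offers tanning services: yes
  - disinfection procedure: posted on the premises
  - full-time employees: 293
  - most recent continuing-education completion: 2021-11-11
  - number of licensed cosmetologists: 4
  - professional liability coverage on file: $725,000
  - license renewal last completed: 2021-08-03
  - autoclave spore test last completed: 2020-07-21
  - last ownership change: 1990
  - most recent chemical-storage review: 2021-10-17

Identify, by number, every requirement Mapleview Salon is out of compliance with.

1. ventilation assessment 394 days ago vs limit 365 → not met
2. professional liability coverage $725,000 < $800,000 → not met
3. continuing-education completion 54 days ago vs limit 60 → met
4. condition 'performs microblading' does not hold → requirement n/a → met
5. autoclave spore test 532 days ago vs limit 540 → met
6. license renewal 154 days ago vs limit 270 → met
7. disinfection procedure present → met
8. sanitation inspection 47 days ago vs limit 60 → met
9. condition 'offers tanning services' holds; licensed cosmetologists 4 < 7 → not met
10. chemical-storage review 79 days ago vs limit 90 → met
Not met: 1, 2, 9

1, 2, 9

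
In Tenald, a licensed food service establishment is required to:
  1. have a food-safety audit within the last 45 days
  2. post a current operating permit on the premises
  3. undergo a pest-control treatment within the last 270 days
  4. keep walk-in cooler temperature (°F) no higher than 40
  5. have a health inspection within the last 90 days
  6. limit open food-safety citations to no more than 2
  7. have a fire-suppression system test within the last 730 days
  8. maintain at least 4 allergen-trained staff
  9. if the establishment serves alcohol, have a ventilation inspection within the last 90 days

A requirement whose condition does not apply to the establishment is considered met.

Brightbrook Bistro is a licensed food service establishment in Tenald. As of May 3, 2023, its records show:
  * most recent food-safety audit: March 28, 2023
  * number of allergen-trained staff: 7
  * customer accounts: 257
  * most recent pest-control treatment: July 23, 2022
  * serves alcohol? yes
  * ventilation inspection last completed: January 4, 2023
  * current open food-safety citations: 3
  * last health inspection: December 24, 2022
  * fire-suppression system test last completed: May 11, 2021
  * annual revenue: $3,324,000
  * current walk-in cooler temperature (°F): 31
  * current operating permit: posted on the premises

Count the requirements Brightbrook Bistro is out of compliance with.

1. food-safety audit 36 days ago vs limit 45 → met
2. current operating permit present → met
3. pest-control treatment 284 days ago vs limit 270 → not met
4. walk-in cooler temperature (°F) 31 ≤ 40 → met
5. health inspection 130 days ago vs limit 90 → not met
6. open food-safety citations 3 > 2 → not met
7. fire-suppression system test 722 days ago vs limit 730 → met
8. allergen-trained staff 7 ≥ 4 → met
9. condition 'serves alcohol' holds; ventilation inspection 119 days ago vs limit 90 → not met
Not met: 4 of 9

4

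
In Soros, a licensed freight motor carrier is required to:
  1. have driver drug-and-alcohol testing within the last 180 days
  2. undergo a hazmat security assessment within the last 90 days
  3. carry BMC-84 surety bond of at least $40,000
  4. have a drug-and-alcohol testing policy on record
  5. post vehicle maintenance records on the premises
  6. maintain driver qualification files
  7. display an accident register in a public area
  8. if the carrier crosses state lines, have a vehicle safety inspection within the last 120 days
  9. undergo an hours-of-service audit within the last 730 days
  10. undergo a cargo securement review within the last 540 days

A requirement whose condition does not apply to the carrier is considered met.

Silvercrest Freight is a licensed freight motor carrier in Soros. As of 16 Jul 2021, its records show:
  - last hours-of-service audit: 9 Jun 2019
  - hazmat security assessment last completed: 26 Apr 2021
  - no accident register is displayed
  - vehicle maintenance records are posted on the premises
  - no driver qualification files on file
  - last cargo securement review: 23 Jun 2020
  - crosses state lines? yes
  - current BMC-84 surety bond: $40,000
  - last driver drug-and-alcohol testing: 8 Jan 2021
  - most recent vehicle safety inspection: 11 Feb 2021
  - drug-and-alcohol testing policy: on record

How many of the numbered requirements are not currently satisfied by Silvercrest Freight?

1. driver drug-and-alcohol testing 189 days ago vs limit 180 → not met
2. hazmat security assessment 81 days ago vs limit 90 → met
3. BMC-84 surety bond $40,000 ≥ $40,000 → met
4. drug-and-alcohol testing policy present → met
5. vehicle maintenance records present → met
6. driver qualification files absent → not met
7. accident register absent → not met
8. condition 'crosses state lines' holds; vehicle safety inspection 155 days ago vs limit 120 → not met
9. hours-of-service audit 768 days ago vs limit 730 → not met
10. cargo securement review 388 days ago vs limit 540 → met
Not met: 5 of 10

5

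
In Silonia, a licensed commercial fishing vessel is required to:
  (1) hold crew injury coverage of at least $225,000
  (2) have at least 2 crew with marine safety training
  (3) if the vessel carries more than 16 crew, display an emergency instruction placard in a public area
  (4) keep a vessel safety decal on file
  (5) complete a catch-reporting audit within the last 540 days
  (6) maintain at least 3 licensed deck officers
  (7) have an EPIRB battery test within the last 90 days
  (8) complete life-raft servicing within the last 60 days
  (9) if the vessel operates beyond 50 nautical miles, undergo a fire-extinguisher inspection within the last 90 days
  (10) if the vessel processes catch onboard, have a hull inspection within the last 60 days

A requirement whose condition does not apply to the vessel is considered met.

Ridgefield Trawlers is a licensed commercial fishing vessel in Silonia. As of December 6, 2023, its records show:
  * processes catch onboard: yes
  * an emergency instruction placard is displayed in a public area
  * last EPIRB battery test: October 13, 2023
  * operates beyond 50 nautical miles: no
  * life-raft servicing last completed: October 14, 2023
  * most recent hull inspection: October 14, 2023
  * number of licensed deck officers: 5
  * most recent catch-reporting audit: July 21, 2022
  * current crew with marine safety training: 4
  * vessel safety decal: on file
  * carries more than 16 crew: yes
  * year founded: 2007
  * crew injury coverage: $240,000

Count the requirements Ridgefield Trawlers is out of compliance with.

0

1. crew injury coverage $240,000 ≥ $225,000 → met
2. crew with marine safety training 4 ≥ 2 → met
3. condition 'carries more than 16 crew' holds; emergency instruction placard present → met
4. vessel safety decal present → met
5. catch-reporting audit 503 days ago vs limit 540 → met
6. licensed deck officers 5 ≥ 3 → met
7. EPIRB battery test 54 days ago vs limit 90 → met
8. life-raft servicing 53 days ago vs limit 60 → met
9. condition 'operates beyond 50 nautical miles' does not hold → requirement n/a → met
10. condition 'processes catch onboard' holds; hull inspection 53 days ago vs limit 60 → met
Not met: 0 of 10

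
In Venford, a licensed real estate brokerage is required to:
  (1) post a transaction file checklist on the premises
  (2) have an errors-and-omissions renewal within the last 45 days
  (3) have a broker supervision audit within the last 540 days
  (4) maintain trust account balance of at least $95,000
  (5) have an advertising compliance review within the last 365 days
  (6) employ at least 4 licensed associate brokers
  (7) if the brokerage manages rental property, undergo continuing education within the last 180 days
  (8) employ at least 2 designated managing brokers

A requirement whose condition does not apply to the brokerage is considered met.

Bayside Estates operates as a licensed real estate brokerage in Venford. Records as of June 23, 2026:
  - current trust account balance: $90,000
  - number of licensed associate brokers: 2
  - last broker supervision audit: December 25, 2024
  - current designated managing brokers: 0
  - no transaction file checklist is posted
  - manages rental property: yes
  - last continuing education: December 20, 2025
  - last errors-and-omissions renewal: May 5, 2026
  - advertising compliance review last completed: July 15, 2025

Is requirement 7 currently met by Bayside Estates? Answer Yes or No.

No

7. condition 'manages rental property' holds; continuing education 185 days ago vs limit 180 → not met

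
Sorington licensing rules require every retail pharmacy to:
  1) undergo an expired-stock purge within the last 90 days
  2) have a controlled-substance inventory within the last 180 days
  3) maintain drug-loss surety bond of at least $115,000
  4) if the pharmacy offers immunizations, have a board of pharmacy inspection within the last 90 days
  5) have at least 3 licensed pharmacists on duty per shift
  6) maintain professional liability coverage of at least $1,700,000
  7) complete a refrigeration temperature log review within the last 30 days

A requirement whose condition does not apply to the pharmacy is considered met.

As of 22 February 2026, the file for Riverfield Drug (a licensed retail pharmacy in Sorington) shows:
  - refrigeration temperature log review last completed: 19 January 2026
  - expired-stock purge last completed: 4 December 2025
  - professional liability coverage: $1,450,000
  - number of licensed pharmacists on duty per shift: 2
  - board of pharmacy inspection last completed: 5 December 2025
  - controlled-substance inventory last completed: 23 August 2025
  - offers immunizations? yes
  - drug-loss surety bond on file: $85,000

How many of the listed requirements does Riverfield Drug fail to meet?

1. expired-stock purge 80 days ago vs limit 90 → met
2. controlled-substance inventory 183 days ago vs limit 180 → not met
3. drug-loss surety bond $85,000 < $115,000 → not met
4. condition 'offers immunizations' holds; board of pharmacy inspection 79 days ago vs limit 90 → met
5. licensed pharmacists on duty per shift 2 < 3 → not met
6. professional liability coverage $1,450,000 < $1,700,000 → not met
7. refrigeration temperature log review 34 days ago vs limit 30 → not met
Not met: 5 of 7

5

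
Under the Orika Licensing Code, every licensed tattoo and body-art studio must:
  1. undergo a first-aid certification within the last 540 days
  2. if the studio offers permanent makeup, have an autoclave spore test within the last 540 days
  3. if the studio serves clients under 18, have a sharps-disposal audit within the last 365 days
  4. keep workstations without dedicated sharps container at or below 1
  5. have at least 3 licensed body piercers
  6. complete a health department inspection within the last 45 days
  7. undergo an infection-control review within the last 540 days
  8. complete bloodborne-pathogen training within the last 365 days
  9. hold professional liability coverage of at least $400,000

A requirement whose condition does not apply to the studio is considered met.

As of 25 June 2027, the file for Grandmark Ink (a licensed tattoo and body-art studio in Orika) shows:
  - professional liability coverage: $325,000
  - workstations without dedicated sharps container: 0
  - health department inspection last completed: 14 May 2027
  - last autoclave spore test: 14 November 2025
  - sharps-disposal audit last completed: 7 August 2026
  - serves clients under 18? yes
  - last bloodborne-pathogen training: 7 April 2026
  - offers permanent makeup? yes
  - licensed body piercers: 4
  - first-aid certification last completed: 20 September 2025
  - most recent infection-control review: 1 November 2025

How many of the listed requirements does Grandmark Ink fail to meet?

5

1. first-aid certification 643 days ago vs limit 540 → not met
2. condition 'offers permanent makeup' holds; autoclave spore test 588 days ago vs limit 540 → not met
3. condition 'serves clients under 18' holds; sharps-disposal audit 322 days ago vs limit 365 → met
4. workstations without dedicated sharps container 0 ≤ 1 → met
5. licensed body piercers 4 ≥ 3 → met
6. health department inspection 42 days ago vs limit 45 → met
7. infection-control review 601 days ago vs limit 540 → not met
8. bloodborne-pathogen training 444 days ago vs limit 365 → not met
9. professional liability coverage $325,000 < $400,000 → not met
Not met: 5 of 9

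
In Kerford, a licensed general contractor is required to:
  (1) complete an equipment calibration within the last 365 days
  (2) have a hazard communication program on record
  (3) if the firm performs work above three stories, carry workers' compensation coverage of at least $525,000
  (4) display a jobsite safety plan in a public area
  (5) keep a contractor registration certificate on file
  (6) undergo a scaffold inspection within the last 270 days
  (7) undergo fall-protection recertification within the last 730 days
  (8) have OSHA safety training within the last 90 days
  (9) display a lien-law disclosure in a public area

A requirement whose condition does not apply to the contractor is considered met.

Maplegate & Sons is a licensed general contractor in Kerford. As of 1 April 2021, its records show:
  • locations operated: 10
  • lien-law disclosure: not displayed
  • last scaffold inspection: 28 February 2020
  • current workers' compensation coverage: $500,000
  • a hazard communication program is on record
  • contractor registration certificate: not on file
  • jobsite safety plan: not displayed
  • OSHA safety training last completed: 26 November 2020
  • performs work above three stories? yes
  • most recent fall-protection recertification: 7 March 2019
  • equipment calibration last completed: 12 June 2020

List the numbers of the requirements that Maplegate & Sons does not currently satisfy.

1. equipment calibration 293 days ago vs limit 365 → met
2. hazard communication program present → met
3. condition 'performs work above three stories' holds; workers' compensation coverage $500,000 < $525,000 → not met
4. jobsite safety plan absent → not met
5. contractor registration certificate absent → not met
6. scaffold inspection 398 days ago vs limit 270 → not met
7. fall-protection recertification 756 days ago vs limit 730 → not met
8. OSHA safety training 126 days ago vs limit 90 → not met
9. lien-law disclosure absent → not met
Not met: 3, 4, 5, 6, 7, 8, 9

3, 4, 5, 6, 7, 8, 9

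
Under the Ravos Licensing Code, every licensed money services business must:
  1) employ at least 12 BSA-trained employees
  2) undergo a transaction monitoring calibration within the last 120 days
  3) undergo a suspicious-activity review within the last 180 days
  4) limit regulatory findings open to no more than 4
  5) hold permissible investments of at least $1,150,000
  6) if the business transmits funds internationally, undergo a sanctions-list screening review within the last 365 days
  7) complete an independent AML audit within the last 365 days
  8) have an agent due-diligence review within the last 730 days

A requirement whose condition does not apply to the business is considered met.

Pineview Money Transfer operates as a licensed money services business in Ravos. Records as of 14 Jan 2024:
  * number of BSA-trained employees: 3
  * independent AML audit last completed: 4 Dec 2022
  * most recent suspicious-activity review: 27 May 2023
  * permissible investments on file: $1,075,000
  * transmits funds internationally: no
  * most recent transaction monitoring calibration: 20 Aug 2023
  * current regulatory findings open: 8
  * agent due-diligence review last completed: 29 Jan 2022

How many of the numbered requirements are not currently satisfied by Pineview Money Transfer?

1. BSA-trained employees 3 < 12 → not met
2. transaction monitoring calibration 147 days ago vs limit 120 → not met
3. suspicious-activity review 232 days ago vs limit 180 → not met
4. regulatory findings open 8 > 4 → not met
5. permissible investments $1,075,000 < $1,150,000 → not met
6. condition 'transmits funds internationally' does not hold → requirement n/a → met
7. independent AML audit 406 days ago vs limit 365 → not met
8. agent due-diligence review 715 days ago vs limit 730 → met
Not met: 6 of 8

6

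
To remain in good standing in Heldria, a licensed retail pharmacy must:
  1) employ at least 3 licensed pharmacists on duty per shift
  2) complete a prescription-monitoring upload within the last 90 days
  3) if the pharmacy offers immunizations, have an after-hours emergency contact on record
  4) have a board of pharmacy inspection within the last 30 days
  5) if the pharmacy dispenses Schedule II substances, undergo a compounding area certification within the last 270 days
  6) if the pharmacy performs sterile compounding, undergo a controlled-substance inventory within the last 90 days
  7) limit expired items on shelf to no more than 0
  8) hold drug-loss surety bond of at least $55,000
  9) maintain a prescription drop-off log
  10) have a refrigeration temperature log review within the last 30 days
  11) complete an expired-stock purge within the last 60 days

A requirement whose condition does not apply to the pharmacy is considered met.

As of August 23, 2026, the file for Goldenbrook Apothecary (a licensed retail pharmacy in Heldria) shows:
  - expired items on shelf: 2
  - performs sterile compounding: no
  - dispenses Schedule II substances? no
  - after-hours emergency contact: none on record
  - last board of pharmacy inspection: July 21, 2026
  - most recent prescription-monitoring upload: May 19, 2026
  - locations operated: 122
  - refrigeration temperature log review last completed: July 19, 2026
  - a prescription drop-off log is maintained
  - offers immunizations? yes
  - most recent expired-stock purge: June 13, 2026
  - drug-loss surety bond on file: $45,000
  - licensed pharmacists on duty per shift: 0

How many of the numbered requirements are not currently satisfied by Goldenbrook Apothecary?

1. licensed pharmacists on duty per shift 0 < 3 → not met
2. prescription-monitoring upload 96 days ago vs limit 90 → not met
3. condition 'offers immunizations' holds; after-hours emergency contact absent → not met
4. board of pharmacy inspection 33 days ago vs limit 30 → not met
5. condition 'dispenses Schedule II substances' does not hold → requirement n/a → met
6. condition 'performs sterile compounding' does not hold → requirement n/a → met
7. expired items on shelf 2 > 0 → not met
8. drug-loss surety bond $45,000 < $55,000 → not met
9. prescription drop-off log present → met
10. refrigeration temperature log review 35 days ago vs limit 30 → not met
11. expired-stock purge 71 days ago vs limit 60 → not met
Not met: 8 of 11

8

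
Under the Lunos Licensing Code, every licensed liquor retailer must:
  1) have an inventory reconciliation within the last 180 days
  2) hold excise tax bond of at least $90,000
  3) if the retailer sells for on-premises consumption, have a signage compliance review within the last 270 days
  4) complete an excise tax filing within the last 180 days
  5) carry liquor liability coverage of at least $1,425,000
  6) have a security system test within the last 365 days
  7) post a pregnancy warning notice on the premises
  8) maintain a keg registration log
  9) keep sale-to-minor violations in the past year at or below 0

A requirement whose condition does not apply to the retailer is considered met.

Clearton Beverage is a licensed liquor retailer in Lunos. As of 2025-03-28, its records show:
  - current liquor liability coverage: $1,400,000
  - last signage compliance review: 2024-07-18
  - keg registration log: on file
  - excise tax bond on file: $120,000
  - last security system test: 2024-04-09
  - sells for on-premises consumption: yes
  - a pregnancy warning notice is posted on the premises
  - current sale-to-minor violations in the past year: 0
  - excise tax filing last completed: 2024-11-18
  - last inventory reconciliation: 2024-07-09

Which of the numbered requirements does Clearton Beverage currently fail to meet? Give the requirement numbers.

1, 5

1. inventory reconciliation 262 days ago vs limit 180 → not met
2. excise tax bond $120,000 ≥ $90,000 → met
3. condition 'sells for on-premises consumption' holds; signage compliance review 253 days ago vs limit 270 → met
4. excise tax filing 130 days ago vs limit 180 → met
5. liquor liability coverage $1,400,000 < $1,425,000 → not met
6. security system test 353 days ago vs limit 365 → met
7. pregnancy warning notice present → met
8. keg registration log present → met
9. sale-to-minor violations in the past year 0 ≤ 0 → met
Not met: 1, 5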